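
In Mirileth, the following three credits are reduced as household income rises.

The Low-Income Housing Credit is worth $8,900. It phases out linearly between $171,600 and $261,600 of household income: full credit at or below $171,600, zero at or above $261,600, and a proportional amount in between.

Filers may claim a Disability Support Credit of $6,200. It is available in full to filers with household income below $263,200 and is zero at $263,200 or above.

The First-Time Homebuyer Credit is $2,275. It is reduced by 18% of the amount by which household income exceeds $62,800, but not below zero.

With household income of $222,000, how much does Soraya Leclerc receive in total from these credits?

$10,116

Low-Income Housing Credit: $222,000 is $50,400 into a $90,000 phase-out range, leaving 39,600/90,000 of the credit: $8,900 × 39,600/90,000 = $3,916.
Disability Support Credit: $222,000 is below the $263,200 cutoff, so the full $6,200 applies.
First-Time Homebuyer Credit: 18% of the $159,200 excess over $62,800 is $28,656 ≥ base, so the credit is $0.
Total: $3,916 + $6,200 + $0 = $10,116.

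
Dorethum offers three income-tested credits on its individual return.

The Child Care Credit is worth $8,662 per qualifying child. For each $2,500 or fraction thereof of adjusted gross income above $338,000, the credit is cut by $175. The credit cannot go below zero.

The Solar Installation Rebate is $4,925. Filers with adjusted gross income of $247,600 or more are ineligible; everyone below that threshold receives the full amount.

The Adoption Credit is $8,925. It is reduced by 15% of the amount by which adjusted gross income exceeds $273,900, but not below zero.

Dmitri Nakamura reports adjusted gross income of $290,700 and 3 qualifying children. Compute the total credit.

Child Care Credit: base = 3 × $8,662 = $25,986. $290,700 is at or below the $338,000 threshold, so the full $25,986 applies.
Solar Installation Rebate: $290,700 meets or exceeds the $247,600 cutoff, so the credit is $0.
Adoption Credit: 15% of the $16,800 excess over $273,900 is $2,520; credit = $8,925 − $2,520 = $6,405.
Total: $25,986 + $0 + $6,405 = $32,391.

$32,391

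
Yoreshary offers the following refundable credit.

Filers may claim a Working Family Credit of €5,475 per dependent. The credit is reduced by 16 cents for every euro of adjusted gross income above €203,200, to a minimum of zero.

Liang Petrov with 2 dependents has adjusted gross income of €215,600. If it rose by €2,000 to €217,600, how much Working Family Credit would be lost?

€320

At €215,600 — base = 2 × €5,475 = €10,950. 16% of the €12,400 excess over €203,200 is €1,984; credit = €10,950 − €1,984 = €8,966.
At €217,600 — base = 2 × €5,475 = €10,950. 16% of the €14,400 excess over €203,200 is €2,304; credit = €10,950 − €2,304 = €8,646.
Lost: €8,966 − €8,646 = €320.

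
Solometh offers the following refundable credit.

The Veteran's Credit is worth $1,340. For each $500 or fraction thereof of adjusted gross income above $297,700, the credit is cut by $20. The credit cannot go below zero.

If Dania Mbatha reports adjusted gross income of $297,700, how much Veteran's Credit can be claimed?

Veteran's Credit: $297,700 is at or below the $297,700 threshold, so the full $1,340 applies.

$1,340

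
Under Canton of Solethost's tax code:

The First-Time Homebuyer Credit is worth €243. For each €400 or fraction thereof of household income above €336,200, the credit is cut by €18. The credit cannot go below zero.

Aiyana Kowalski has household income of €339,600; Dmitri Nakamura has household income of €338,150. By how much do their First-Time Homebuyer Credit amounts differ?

Aiyana (€339,600): First-Time Homebuyer Credit: income exceeds €336,200 by €3,400, which is 9 full-or-partial €400 increments; reduction = 9 × €18 = €162, leaving €81.
Dmitri (€338,150): First-Time Homebuyer Credit: income exceeds €336,200 by €1,950, which is 5 full-or-partial €400 increments; reduction = 5 × €18 = €90, leaving €153.
Difference: |€81 − €153| = €72.

€72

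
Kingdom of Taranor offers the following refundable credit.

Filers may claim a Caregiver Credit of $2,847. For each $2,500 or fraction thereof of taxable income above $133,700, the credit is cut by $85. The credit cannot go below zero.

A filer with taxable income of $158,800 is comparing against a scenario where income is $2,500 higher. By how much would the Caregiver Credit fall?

$85

At $158,800 — income exceeds $133,700 by $25,100, which is 11 full-or-partial $2,500 increments; reduction = 11 × $85 = $935, leaving $1,912.
At $161,300 — income exceeds $133,700 by $27,600, which is 12 full-or-partial $2,500 increments; reduction = 12 × $85 = $1,020, leaving $1,827.
Lost: $1,912 − $1,827 = $85.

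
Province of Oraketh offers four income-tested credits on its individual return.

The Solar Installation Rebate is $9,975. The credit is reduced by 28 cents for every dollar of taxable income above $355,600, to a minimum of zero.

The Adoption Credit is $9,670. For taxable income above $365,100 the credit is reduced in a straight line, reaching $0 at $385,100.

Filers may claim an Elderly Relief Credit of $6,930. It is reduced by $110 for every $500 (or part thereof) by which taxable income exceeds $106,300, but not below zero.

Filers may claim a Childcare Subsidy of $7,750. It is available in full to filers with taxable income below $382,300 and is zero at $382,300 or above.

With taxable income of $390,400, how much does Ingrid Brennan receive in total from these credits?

$231

Solar Installation Rebate: 28% of the $34,800 excess over $355,600 is $9,744; credit = $9,975 − $9,744 = $231.
Adoption Credit: $390,400 is at or above $385,100, so the credit is $0.
Elderly Relief Credit: income exceeds $106,300 by $284,100 → 569 increments × $110 = $62,590 ≥ base, so the credit is $0.
Childcare Subsidy: $390,400 meets or exceeds the $382,300 cutoff, so the credit is $0.
Total: $231 + $0 + $0 + $0 = $231.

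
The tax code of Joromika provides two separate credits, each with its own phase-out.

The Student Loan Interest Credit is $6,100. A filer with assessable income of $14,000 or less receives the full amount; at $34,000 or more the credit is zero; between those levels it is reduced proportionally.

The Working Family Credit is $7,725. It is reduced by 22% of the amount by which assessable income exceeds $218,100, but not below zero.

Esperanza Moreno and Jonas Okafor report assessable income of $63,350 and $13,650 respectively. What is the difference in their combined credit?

$6,100

Esperanza ($63,350): Student Loan Interest Credit: $63,350 is at or above $34,000, so the credit is $0. Working Family Credit: $63,350 is at or below the $218,100 threshold, so the full $7,725 applies. total $0 + $7,725 = $7,725
Jonas ($13,650): Student Loan Interest Credit: $13,650 is at or below the $14,000 threshold, so the full $6,100 applies. Working Family Credit: $13,650 is at or below the $218,100 threshold, so the full $7,725 applies. total $6,100 + $7,725 = $13,825
Difference: |$7,725 − $13,825| = $6,100.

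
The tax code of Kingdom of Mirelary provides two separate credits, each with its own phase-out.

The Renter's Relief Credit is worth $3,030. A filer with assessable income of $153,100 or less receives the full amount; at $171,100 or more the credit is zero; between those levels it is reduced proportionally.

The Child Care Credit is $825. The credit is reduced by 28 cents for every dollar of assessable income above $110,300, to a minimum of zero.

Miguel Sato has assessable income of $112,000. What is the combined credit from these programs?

Renter's Relief Credit: $112,000 is at or below the $153,100 threshold, so the full $3,030 applies.
Child Care Credit: 28% of the $1,700 excess over $110,300 is $476; credit = $825 − $476 = $349.
Total: $3,030 + $349 = $3,379.

$3,379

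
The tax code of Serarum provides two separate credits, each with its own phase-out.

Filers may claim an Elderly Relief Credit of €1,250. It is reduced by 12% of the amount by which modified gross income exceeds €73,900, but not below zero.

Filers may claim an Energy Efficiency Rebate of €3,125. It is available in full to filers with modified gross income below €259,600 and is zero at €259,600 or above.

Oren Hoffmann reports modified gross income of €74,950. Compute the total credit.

€4,249

Elderly Relief Credit: 12% of the €1,050 excess over €73,900 is €126; credit = €1,250 − €126 = €1,124.
Energy Efficiency Rebate: €74,950 is below the €259,600 cutoff, so the full €3,125 applies.
Total: €1,124 + €3,125 = €4,249.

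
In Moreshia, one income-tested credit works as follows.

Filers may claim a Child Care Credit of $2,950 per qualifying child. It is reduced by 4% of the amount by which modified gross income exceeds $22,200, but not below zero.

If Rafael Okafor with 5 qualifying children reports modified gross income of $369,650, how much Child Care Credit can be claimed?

$852

Child Care Credit: base = 5 × $2,950 = $14,750. 4% of the $347,450 excess over $22,200 is $13,898; credit = $14,750 − $13,898 = $852.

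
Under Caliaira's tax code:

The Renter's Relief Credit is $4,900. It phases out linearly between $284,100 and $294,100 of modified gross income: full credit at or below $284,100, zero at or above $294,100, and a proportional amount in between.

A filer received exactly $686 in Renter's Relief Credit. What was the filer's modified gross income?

$292,700

$686 is 686/4,900 of the full $4,900, so 4,214/4,900 of the $10,000 range has been used: income = $284,100 + $10,000 × 4,214/4,900 = $292,700.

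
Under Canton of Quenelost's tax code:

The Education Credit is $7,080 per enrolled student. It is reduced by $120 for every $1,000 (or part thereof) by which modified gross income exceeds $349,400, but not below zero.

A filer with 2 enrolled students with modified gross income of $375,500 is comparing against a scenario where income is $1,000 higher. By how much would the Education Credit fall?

At $375,500 — base = 2 × $7,080 = $14,160. income exceeds $349,400 by $26,100, which is 27 full-or-partial $1,000 increments; reduction = 27 × $120 = $3,240, leaving $10,920.
At $376,500 — base = 2 × $7,080 = $14,160. income exceeds $349,400 by $27,100, which is 28 full-or-partial $1,000 increments; reduction = 28 × $120 = $3,360, leaving $10,800.
Lost: $10,920 − $10,800 = $120.

$120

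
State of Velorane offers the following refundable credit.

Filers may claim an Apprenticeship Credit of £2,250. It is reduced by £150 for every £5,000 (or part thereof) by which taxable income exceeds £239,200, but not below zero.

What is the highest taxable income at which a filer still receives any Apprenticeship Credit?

After 14 increments the reduction is 14 × £150 = £2,100, leaving £150; one more increment wipes it out. Increment 14 ends at excess 14 × £5,000 = £70,000, so the highest qualifying income is £239,200 + £70,000 = £309,200.

£309,200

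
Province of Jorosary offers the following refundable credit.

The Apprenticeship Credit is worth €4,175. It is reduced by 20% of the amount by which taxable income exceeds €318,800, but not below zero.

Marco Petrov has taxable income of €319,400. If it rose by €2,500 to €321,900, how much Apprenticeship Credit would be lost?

€500

At €319,400 — 20% of the €600 excess over €318,800 is €120; credit = €4,175 − €120 = €4,055.
At €321,900 — 20% of the €3,100 excess over €318,800 is €620; credit = €4,175 − €620 = €3,555.
Lost: €4,055 − €3,555 = €500.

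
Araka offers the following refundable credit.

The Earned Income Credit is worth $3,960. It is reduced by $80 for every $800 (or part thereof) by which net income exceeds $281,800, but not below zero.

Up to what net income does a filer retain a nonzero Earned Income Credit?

$321,000

After 49 increments the reduction is 49 × $80 = $3,920, leaving $40; one more increment wipes it out. Increment 49 ends at excess 49 × $800 = $39,200, so the highest qualifying income is $281,800 + $39,200 = $321,000.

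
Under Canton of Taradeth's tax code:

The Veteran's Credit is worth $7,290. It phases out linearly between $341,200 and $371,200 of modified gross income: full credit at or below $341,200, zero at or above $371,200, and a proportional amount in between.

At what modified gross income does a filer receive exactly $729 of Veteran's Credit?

$729 is 729/7,290 of the full $7,290, so 6,561/7,290 of the $30,000 range has been used: income = $341,200 + $30,000 × 6,561/7,290 = $368,200.

$368,200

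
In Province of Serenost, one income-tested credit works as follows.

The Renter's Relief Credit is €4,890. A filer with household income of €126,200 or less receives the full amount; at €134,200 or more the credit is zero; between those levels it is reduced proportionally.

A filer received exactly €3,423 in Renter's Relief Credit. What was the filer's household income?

€128,600

€3,423 is 3,423/4,890 of the full €4,890, so 1,467/4,890 of the €8,000 range has been used: income = €126,200 + €8,000 × 1,467/4,890 = €128,600.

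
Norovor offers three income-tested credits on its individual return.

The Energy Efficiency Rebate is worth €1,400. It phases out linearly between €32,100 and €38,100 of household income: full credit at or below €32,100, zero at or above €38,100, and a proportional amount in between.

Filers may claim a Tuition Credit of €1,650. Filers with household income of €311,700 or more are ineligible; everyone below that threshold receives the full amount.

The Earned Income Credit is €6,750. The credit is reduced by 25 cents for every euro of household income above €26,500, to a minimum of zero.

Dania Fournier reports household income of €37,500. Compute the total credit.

€5,790

Energy Efficiency Rebate: €37,500 is €5,400 into a €6,000 phase-out range, leaving 600/6,000 of the credit: €1,400 × 600/6,000 = €140.
Tuition Credit: €37,500 is below the €311,700 cutoff, so the full €1,650 applies.
Earned Income Credit: 25% of the €11,000 excess over €26,500 is €2,750; credit = €6,750 − €2,750 = €4,000.
Total: €140 + €1,650 + €4,000 = €5,790.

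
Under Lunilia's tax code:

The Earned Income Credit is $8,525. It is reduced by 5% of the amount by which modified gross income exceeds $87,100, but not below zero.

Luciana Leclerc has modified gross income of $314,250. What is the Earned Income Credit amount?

Earned Income Credit: 5% of the $227,150 excess over $87,100 is $11,357.50 ≥ base, so the credit is $0.

$0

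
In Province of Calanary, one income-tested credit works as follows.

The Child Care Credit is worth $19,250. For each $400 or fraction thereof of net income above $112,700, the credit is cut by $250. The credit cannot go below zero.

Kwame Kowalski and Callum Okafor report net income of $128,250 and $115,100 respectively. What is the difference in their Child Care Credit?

Kwame ($128,250): Child Care Credit: income exceeds $112,700 by $15,550, which is 39 full-or-partial $400 increments; reduction = 39 × $250 = $9,750, leaving $9,500.
Callum ($115,100): Child Care Credit: income exceeds $112,700 by $2,400, which is 6 full-or-partial $400 increments; reduction = 6 × $250 = $1,500, leaving $17,750.
Difference: |$9,500 − $17,750| = $8,250.

$8,250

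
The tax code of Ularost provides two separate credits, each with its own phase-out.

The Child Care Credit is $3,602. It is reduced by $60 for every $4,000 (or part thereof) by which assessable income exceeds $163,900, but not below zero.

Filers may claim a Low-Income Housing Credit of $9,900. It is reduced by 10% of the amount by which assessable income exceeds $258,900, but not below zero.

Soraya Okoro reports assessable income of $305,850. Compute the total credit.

$6,647

Child Care Credit: income exceeds $163,900 by $141,950, which is 36 full-or-partial $4,000 increments; reduction = 36 × $60 = $2,160, leaving $1,442.
Low-Income Housing Credit: 10% of the $46,950 excess over $258,900 is $4,695; credit = $9,900 − $4,695 = $5,205.
Total: $1,442 + $5,205 = $6,647.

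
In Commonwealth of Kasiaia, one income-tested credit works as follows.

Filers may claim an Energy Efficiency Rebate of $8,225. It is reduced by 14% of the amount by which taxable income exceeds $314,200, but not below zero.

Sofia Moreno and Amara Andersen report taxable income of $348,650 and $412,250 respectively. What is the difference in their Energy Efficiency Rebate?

Sofia ($348,650): Energy Efficiency Rebate: 14% of the $34,450 excess over $314,200 is $4,823; credit = $8,225 − $4,823 = $3,402.
Amara ($412,250): Energy Efficiency Rebate: 14% of the $98,050 excess over $314,200 is $13,727 ≥ base, so the credit is $0.
Difference: |$3,402 − $0| = $3,402.

$3,402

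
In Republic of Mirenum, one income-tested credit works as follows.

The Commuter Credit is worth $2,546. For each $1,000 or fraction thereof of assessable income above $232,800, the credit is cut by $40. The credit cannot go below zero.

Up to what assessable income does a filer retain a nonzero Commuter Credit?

$295,800

After 63 increments the reduction is 63 × $40 = $2,520, leaving $26; one more increment wipes it out. Increment 63 ends at excess 63 × $1,000 = $63,000, so the highest qualifying income is $232,800 + $63,000 = $295,800.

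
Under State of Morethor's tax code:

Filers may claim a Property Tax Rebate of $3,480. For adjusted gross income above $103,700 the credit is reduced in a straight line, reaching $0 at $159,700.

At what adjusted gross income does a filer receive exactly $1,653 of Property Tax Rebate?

$133,100

$1,653 is 1,653/3,480 of the full $3,480, so 1,827/3,480 of the $56,000 range has been used: income = $103,700 + $56,000 × 1,827/3,480 = $133,100.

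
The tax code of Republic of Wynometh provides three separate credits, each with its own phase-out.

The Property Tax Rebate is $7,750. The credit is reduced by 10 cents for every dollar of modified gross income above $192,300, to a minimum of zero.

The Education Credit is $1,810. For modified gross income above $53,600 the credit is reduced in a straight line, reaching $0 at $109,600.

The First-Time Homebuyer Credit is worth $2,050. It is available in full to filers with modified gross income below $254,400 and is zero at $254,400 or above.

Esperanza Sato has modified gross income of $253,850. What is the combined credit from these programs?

Property Tax Rebate: 10% of the $61,550 excess over $192,300 is $6,155; credit = $7,750 − $6,155 = $1,595.
Education Credit: $253,850 is at or above $109,600, so the credit is $0.
First-Time Homebuyer Credit: $253,850 is below the $254,400 cutoff, so the full $2,050 applies.
Total: $1,595 + $0 + $2,050 = $3,645.

$3,645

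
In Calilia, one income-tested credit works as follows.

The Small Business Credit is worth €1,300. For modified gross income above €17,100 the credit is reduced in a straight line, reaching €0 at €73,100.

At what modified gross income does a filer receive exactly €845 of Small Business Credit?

€845 is 845/1,300 of the full €1,300, so 455/1,300 of the €56,000 range has been used: income = €17,100 + €56,000 × 455/1,300 = €36,700.

€36,700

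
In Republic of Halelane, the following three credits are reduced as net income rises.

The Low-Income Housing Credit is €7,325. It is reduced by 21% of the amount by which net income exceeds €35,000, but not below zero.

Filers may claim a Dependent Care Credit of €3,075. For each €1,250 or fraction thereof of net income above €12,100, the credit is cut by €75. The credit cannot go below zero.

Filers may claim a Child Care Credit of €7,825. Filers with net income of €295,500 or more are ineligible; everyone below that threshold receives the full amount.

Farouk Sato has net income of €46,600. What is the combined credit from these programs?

Low-Income Housing Credit: 21% of the €11,600 excess over €35,000 is €2,436; credit = €7,325 − €2,436 = €4,889.
Dependent Care Credit: income exceeds €12,100 by €34,500, which is 28 full-or-partial €1,250 increments; reduction = 28 × €75 = €2,100, leaving €975.
Child Care Credit: €46,600 is below the €295,500 cutoff, so the full €7,825 applies.
Total: €4,889 + €975 + €7,825 = €13,689.

€13,689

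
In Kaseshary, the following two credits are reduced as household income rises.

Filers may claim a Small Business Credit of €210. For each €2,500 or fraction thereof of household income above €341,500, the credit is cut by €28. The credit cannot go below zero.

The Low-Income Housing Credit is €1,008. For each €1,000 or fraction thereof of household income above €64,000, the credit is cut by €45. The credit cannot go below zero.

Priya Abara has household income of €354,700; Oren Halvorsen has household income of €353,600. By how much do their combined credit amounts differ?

€28

Priya (€354,700): Small Business Credit: income exceeds €341,500 by €13,200, which is 6 full-or-partial €2,500 increments; reduction = 6 × €28 = €168, leaving €42. Low-Income Housing Credit: income exceeds €64,000 by €290,700 → 291 increments × €45 = €13,095 ≥ base, so the credit is €0. total €42 + €0 = €42
Oren (€353,600): Small Business Credit: income exceeds €341,500 by €12,100, which is 5 full-or-partial €2,500 increments; reduction = 5 × €28 = €140, leaving €70. Low-Income Housing Credit: income exceeds €64,000 by €289,600 → 290 increments × €45 = €13,050 ≥ base, so the credit is €0. total €70 + €0 = €70
Difference: |€42 − €70| = €28.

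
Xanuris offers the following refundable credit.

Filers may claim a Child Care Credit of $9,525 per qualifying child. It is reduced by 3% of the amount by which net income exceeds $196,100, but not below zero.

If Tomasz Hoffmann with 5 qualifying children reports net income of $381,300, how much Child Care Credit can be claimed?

Child Care Credit: base = 5 × $9,525 = $47,625. 3% of the $185,200 excess over $196,100 is $5,556; credit = $47,625 − $5,556 = $42,069.

$42,069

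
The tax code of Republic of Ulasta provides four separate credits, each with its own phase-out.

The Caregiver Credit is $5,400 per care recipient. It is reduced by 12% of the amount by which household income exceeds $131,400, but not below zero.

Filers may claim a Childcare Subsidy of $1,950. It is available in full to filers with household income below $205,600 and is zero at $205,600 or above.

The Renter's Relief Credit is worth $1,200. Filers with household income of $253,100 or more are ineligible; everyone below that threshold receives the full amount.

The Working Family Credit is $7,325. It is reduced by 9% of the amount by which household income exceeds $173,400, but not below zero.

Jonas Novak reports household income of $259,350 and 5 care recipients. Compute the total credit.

Caregiver Credit: base = 5 × $5,400 = $27,000. 12% of the $127,950 excess over $131,400 is $15,354; credit = $27,000 − $15,354 = $11,646.
Childcare Subsidy: $259,350 meets or exceeds the $205,600 cutoff, so the credit is $0.
Renter's Relief Credit: $259,350 meets or exceeds the $253,100 cutoff, so the credit is $0.
Working Family Credit: 9% of the $85,950 excess over $173,400 is $7,735.50 ≥ base, so the credit is $0.
Total: $11,646 + $0 + $0 + $0 = $11,646.

$11,646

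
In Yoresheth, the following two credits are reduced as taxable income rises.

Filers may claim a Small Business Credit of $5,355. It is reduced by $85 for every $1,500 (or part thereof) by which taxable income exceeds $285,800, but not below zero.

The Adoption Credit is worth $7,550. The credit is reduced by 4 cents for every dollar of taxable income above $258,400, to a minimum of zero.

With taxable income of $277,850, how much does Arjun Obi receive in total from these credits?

Small Business Credit: $277,850 is at or below the $285,800 threshold, so the full $5,355 applies.
Adoption Credit: 4% of the $19,450 excess over $258,400 is $778; credit = $7,550 − $778 = $6,772.
Total: $5,355 + $6,772 = $12,127.

$12,127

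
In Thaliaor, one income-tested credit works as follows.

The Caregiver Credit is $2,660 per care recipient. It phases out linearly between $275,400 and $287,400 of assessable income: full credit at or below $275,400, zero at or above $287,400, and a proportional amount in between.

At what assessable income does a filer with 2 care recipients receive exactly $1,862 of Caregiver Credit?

Full credit = 2 × $2,660 = $5,320.
$1,862 is 1,862/5,320 of the full $5,320, so 3,458/5,320 of the $12,000 range has been used: income = $275,400 + $12,000 × 3,458/5,320 = $283,200.

$283,200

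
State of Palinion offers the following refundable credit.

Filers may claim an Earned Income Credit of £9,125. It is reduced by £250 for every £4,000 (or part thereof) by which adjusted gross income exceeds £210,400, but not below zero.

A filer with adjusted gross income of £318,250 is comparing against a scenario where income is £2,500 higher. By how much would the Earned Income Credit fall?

At £318,250 — income exceeds £210,400 by £107,850, which is 27 full-or-partial £4,000 increments; reduction = 27 × £250 = £6,750, leaving £2,375.
At £320,750 — income exceeds £210,400 by £110,350, which is 28 full-or-partial £4,000 increments; reduction = 28 × £250 = £7,000, leaving £2,125.
Lost: £2,375 − £2,125 = £250.

£250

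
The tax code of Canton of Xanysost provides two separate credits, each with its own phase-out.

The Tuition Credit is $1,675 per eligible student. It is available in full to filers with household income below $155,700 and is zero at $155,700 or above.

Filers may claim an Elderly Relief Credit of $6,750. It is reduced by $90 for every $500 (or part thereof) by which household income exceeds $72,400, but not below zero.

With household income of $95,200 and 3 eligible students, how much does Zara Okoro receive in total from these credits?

Tuition Credit: base = 3 × $1,675 = $5,025. $95,200 is below the $155,700 cutoff, so the full $5,025 applies.
Elderly Relief Credit: income exceeds $72,400 by $22,800, which is 46 full-or-partial $500 increments; reduction = 46 × $90 = $4,140, leaving $2,610.
Total: $5,025 + $2,610 = $7,635.

$7,635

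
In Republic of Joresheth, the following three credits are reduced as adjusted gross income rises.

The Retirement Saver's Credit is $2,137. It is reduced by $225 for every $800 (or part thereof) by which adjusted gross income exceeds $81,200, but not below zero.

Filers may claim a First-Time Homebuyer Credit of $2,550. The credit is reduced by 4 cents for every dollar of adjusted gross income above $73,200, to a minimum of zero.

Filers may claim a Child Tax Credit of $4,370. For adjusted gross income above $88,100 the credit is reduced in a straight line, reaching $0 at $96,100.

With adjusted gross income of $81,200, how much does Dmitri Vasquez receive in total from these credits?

$8,737

Retirement Saver's Credit: $81,200 is at or below the $81,200 threshold, so the full $2,137 applies.
First-Time Homebuyer Credit: 4% of the $8,000 excess over $73,200 is $320; credit = $2,550 − $320 = $2,230.
Child Tax Credit: $81,200 is at or below the $88,100 threshold, so the full $4,370 applies.
Total: $2,137 + $2,230 + $4,370 = $8,737.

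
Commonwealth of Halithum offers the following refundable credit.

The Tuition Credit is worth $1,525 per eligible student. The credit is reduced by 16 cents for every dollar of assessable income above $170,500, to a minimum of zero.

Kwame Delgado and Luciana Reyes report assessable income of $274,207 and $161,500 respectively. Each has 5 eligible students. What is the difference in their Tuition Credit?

Kwame ($274,207): Tuition Credit: base = 5 × $1,525 = $7,625. 16% of the $103,707 excess over $170,500 is $16,593.12 ≥ base, so the credit is $0.
Luciana ($161,500): Tuition Credit: base = 5 × $1,525 = $7,625. $161,500 is at or below the $170,500 threshold, so the full $7,625 applies.
Difference: |$0 − $7,625| = $7,625.

$7,625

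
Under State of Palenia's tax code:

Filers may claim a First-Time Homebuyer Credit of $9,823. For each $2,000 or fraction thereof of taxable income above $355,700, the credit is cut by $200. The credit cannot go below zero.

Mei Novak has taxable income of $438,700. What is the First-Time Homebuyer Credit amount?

First-Time Homebuyer Credit: income exceeds $355,700 by $83,000, which is 42 full-or-partial $2,000 increments; reduction = 42 × $200 = $8,400, leaving $1,423.

$1,423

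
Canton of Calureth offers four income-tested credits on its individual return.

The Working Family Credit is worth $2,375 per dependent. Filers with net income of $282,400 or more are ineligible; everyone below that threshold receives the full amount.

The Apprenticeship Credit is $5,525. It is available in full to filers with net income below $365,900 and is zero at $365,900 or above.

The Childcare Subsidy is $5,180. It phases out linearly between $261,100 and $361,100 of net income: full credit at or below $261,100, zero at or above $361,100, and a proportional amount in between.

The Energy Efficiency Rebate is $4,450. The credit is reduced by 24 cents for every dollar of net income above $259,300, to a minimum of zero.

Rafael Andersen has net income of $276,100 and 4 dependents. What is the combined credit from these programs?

Working Family Credit: base = 4 × $2,375 = $9,500. $276,100 is below the $282,400 cutoff, so the full $9,500 applies.
Apprenticeship Credit: $276,100 is below the $365,900 cutoff, so the full $5,525 applies.
Childcare Subsidy: $276,100 is $15,000 into a $100,000 phase-out range, leaving 85,000/100,000 of the credit: $5,180 × 85,000/100,000 = $4,403.
Energy Efficiency Rebate: 24% of the $16,800 excess over $259,300 is $4,032; credit = $4,450 − $4,032 = $418.
Total: $9,500 + $5,525 + $4,403 + $418 = $19,846.

$19,846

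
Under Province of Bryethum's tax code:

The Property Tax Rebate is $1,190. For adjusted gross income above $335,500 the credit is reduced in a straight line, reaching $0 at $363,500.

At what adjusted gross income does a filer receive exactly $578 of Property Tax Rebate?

$349,900

$578 is 578/1,190 of the full $1,190, so 612/1,190 of the $28,000 range has been used: income = $335,500 + $28,000 × 612/1,190 = $349,900.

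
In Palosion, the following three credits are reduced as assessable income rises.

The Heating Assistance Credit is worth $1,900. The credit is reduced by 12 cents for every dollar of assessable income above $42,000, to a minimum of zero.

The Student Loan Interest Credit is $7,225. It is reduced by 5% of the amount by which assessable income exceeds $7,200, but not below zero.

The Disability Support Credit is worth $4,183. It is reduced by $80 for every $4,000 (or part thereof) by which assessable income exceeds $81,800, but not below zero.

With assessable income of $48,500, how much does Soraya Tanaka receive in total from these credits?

Heating Assistance Credit: 12% of the $6,500 excess over $42,000 is $780; credit = $1,900 − $780 = $1,120.
Student Loan Interest Credit: 5% of the $41,300 excess over $7,200 is $2,065; credit = $7,225 − $2,065 = $5,160.
Disability Support Credit: $48,500 is at or below the $81,800 threshold, so the full $4,183 applies.
Total: $1,120 + $5,160 + $4,183 = $10,463.

$10,463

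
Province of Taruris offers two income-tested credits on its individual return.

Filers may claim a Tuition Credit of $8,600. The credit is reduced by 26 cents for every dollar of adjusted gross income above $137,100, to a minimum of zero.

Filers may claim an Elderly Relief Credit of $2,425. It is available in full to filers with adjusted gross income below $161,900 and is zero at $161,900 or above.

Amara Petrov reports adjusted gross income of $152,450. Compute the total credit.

$7,034

Tuition Credit: 26% of the $15,350 excess over $137,100 is $3,991; credit = $8,600 − $3,991 = $4,609.
Elderly Relief Credit: $152,450 is below the $161,900 cutoff, so the full $2,425 applies.
Total: $4,609 + $2,425 = $7,034.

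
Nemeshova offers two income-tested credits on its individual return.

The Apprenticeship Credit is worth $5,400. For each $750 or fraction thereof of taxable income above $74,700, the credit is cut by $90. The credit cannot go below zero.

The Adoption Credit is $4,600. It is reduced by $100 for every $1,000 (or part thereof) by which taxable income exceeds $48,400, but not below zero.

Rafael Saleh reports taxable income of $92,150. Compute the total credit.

Apprenticeship Credit: income exceeds $74,700 by $17,450, which is 24 full-or-partial $750 increments; reduction = 24 × $90 = $2,160, leaving $3,240.
Adoption Credit: income exceeds $48,400 by $43,750, which is 44 full-or-partial $1,000 increments; reduction = 44 × $100 = $4,400, leaving $200.
Total: $3,240 + $200 = $3,440.

$3,440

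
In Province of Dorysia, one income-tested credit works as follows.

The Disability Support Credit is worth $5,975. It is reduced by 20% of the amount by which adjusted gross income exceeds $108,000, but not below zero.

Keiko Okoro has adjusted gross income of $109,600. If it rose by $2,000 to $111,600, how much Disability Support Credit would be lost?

$400

At $109,600 — 20% of the $1,600 excess over $108,000 is $320; credit = $5,975 − $320 = $5,655.
At $111,600 — 20% of the $3,600 excess over $108,000 is $720; credit = $5,975 − $720 = $5,255.
Lost: $5,655 − $5,255 = $400.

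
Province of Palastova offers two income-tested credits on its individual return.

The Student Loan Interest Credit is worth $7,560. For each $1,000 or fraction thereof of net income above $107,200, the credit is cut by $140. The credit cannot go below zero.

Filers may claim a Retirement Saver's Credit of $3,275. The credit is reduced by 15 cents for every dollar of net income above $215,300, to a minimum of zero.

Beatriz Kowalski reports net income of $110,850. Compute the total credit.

$10,275

Student Loan Interest Credit: income exceeds $107,200 by $3,650, which is 4 full-or-partial $1,000 increments; reduction = 4 × $140 = $560, leaving $7,000.
Retirement Saver's Credit: $110,850 is at or below the $215,300 threshold, so the full $3,275 applies.
Total: $7,000 + $3,275 = $10,275.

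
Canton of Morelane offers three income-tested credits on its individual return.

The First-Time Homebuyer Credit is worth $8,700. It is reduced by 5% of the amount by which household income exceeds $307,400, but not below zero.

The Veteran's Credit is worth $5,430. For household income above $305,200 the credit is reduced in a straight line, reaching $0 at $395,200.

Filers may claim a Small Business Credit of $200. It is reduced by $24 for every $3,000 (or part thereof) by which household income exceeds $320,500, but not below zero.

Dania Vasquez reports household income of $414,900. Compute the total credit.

$3,325

First-Time Homebuyer Credit: 5% of the $107,500 excess over $307,400 is $5,375; credit = $8,700 − $5,375 = $3,325.
Veteran's Credit: $414,900 is at or above $395,200, so the credit is $0.
Small Business Credit: income exceeds $320,500 by $94,400 → 32 increments × $24 = $768 ≥ base, so the credit is $0.
Total: $3,325 + $0 + $0 = $3,325.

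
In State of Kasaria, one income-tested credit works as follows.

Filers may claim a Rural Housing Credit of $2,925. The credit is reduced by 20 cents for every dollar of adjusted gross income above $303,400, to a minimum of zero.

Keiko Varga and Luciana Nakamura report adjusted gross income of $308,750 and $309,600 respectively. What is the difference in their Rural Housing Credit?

$170

Keiko ($308,750): Rural Housing Credit: 20% of the $5,350 excess over $303,400 is $1,070; credit = $2,925 − $1,070 = $1,855.
Luciana ($309,600): Rural Housing Credit: 20% of the $6,200 excess over $303,400 is $1,240; credit = $2,925 − $1,240 = $1,685.
Difference: |$1,855 − $1,685| = $170.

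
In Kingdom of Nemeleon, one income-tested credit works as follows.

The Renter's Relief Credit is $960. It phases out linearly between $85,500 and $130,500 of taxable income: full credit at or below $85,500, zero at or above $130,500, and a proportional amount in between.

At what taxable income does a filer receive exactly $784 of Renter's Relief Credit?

$784 is 784/960 of the full $960, so 176/960 of the $45,000 range has been used: income = $85,500 + $45,000 × 176/960 = $93,750.

$93,750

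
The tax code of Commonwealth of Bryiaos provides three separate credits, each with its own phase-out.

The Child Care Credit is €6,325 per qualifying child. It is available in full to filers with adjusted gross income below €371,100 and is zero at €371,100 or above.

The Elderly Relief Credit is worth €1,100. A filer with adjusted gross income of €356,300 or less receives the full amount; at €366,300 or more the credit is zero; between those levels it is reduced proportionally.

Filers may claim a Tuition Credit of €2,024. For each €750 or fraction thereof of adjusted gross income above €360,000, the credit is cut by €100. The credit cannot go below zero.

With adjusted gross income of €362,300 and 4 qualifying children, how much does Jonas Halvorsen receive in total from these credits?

Child Care Credit: base = 4 × €6,325 = €25,300. €362,300 is below the €371,100 cutoff, so the full €25,300 applies.
Elderly Relief Credit: €362,300 is €6,000 into a €10,000 phase-out range, leaving 4,000/10,000 of the credit: €1,100 × 4,000/10,000 = €440.
Tuition Credit: income exceeds €360,000 by €2,300, which is 4 full-or-partial €750 increments; reduction = 4 × €100 = €400, leaving €1,624.
Total: €25,300 + €440 + €1,624 = €27,364.

€27,364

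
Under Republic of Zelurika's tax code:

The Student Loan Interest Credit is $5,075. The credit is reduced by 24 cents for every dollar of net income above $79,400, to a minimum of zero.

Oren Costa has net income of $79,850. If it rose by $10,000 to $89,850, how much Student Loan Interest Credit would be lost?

$2,400

At $79,850 — 24% of the $450 excess over $79,400 is $108; credit = $5,075 − $108 = $4,967.
At $89,850 — 24% of the $10,450 excess over $79,400 is $2,508; credit = $5,075 − $2,508 = $2,567.
Lost: $4,967 − $2,567 = $2,400.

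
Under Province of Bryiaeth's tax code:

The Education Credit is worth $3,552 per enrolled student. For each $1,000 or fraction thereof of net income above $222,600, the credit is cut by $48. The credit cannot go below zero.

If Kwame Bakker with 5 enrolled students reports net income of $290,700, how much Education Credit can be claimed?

$14,448

Education Credit: base = 5 × $3,552 = $17,760. income exceeds $222,600 by $68,100, which is 69 full-or-partial $1,000 increments; reduction = 69 × $48 = $3,312, leaving $14,448.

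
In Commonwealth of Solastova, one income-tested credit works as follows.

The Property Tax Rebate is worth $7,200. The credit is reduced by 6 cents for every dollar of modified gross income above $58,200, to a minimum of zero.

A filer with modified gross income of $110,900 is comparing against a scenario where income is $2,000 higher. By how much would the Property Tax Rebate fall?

$120

At $110,900 — 6% of the $52,700 excess over $58,200 is $3,162; credit = $7,200 − $3,162 = $4,038.
At $112,900 — 6% of the $54,700 excess over $58,200 is $3,282; credit = $7,200 − $3,282 = $3,918.
Lost: $4,038 − $3,918 = $120.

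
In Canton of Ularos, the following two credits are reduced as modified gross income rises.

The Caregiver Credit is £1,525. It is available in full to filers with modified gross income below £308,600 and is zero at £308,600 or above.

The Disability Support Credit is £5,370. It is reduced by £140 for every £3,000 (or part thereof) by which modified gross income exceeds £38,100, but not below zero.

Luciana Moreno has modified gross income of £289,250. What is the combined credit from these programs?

£1,525

Caregiver Credit: £289,250 is below the £308,600 cutoff, so the full £1,525 applies.
Disability Support Credit: income exceeds £38,100 by £251,150 → 84 increments × £140 = £11,760 ≥ base, so the credit is £0.
Total: £1,525 + £0 = £1,525.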